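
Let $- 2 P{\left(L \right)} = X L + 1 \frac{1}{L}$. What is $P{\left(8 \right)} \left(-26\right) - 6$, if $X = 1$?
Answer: $\frac{797}{8} \approx 99.625$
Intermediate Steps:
$P{\left(L \right)} = - \frac{L}{2} - \frac{1}{2 L}$ ($P{\left(L \right)} = - \frac{1 L + 1 \frac{1}{L}}{2} = - \frac{L + \frac{1}{L}}{2} = - \frac{L}{2} - \frac{1}{2 L}$)
$P{\left(8 \right)} \left(-26\right) - 6 = \frac{-1 - 8^{2}}{2 \cdot 8} \left(-26\right) - 6 = \frac{1}{2} \cdot \frac{1}{8} \left(-1 - 64\right) \left(-26\right) - 6 = \frac{1}{2} \cdot \frac{1}{8} \left(-65\right) \left(-26\right) - 6 = \left(- \frac{65}{16}\right) \left(-26\right) - 6 = \frac{845}{8} - 6 = \frac{797}{8}$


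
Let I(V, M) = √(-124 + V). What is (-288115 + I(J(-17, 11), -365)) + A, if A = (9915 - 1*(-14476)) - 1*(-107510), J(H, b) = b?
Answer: -156214 + I*√113 ≈ -1.5621e+5 + 10.63*I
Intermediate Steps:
A = 131901 (A = (9915 + 14476) + 107510 = 24391 + 107510 = 131901)
(-288115 + I(J(-17, 11), -365)) + A = (-288115 + √(-124 + 11)) + 131901 = (-288115 + √(-113)) + 131901 = (-288115 + I*√113) + 131901 = -156214 + I*√113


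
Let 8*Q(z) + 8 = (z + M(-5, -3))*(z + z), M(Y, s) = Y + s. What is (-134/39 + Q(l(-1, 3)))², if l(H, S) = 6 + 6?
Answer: 87025/1521 ≈ 57.216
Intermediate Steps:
l(H, S) = 12
Q(z) = -1 + z*(-8 + z)/4 (Q(z) = -1 + ((z + (-5 - 3))*(z + z))/8 = -1 + ((z - 8)*(2*z))/8 = -1 + ((-8 + z)*(2*z))/8 = -1 + (2*z*(-8 + z))/8 = -1 + z*(-8 + z)/4)
(-134/39 + Q(l(-1, 3)))² = (-134/39 + (-1 - 2*12 + (¼)*12²))² = (-134*1/39 + (-1 - 24 + (¼)*144))² = (-134/39 + (-1 - 24 + 36))² = (-134/39 + 11)² = (295/39)² = 87025/1521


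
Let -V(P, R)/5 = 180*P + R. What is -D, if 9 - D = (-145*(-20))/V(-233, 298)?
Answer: -187099/20821 ≈ -8.9861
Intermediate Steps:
V(P, R) = -900*P - 5*R (V(P, R) = -5*(180*P + R) = -5*(R + 180*P) = -900*P - 5*R)
D = 187099/20821 (D = 9 - (-145*(-20))/(-900*(-233) - 5*298) = 9 - 2900/(209700 - 1490) = 9 - 2900/208210 = 9 - 1*290/20821 = 9 - 290/20821 = 187099/20821 ≈ 8.9861)
-D = -1*187099/20821 = -187099/20821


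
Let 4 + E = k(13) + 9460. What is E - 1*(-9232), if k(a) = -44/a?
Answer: 242900/13 ≈ 18685.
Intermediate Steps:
E = 122884/13 (E = -4 + (-44/13 + 9460) = -4 + 122936/13 = 122884/13 ≈ 9452.6)
E - 1*(-9232) = 122884/13 - 1*(-9232) = 122884/13 + 9232 = 242900/13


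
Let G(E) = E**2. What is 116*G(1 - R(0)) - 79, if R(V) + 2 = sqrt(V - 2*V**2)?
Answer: 965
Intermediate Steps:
R(V) = -2 + sqrt(V - 2*V**2)
116*G(1 - R(0)) - 79 = 116*(1 - (-2 + sqrt(0*(1 - 2*0))))**2 - 79 = 116*(1 - (-2 + sqrt(0*(1 + 0))))**2 - 79 = 116*(1 - (-2 + sqrt(0*1)))**2 - 79 = 116*(1 - (-2 + sqrt(0)))**2 - 79 = 116*(1 - (-2 + 0))**2 - 79 = 116*(1 - 1*(-2))**2 - 79 = 116*(1 + 2)**2 - 79 = 116*3**2 - 79 = 116*9 - 79 = 1044 - 79 = 965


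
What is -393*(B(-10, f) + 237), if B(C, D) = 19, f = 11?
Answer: -100608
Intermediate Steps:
-393*(B(-10, f) + 237) = -393*(19 + 237) = -393*256 = -100608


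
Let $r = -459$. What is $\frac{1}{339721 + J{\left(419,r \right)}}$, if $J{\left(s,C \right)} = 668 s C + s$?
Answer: $- \frac{1}{128130288} \approx -7.8046 \cdot 10^{-9}$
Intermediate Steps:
$J{\left(s,C \right)} = s + 668 C s$ ($J{\left(s,C \right)} = 668 C s + s = s + 668 C s$)
$\frac{1}{339721 + J{\left(419,r \right)}} = \frac{1}{339721 + 419 \left(1 + 668 \left(-459\right)\right)} = \frac{1}{339721 + 419 \left(1 - 306612\right)} = \frac{1}{339721 + 419 \left(-306611\right)} = \frac{1}{339721 - 128470009} = \frac{1}{-128130288} = - \frac{1}{128130288}$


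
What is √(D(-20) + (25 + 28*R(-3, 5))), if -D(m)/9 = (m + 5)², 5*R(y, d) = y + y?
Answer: 2*I*√12710/5 ≈ 45.095*I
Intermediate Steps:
R(y, d) = 2*y/5 (R(y, d) = (y + y)/5 = (2*y)/5 = 2*y/5)
D(m) = -9*(5 + m)² (D(m) = -9*(m + 5)² = -9*(5 + m)²)
√(D(-20) + (25 + 28*R(-3, 5))) = √(-9*(5 - 20)² + (25 + 28*((⅖)*(-3)))) = √(-9*(-15)² + (25 + 28*(-6/5))) = √(-9*225 + (25 - 168/5)) = √(-2025 - 43/5) = √(-10168/5) = 2*I*√12710/5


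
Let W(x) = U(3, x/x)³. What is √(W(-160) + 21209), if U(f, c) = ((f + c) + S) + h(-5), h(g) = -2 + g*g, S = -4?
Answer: 4*√2086 ≈ 182.69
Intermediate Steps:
h(g) = -2 + g²
U(f, c) = 19 + c + f (U(f, c) = ((f + c) - 4) + (-2 + (-5)²) = ((c + f) - 4) + (-2 + 25) = (-4 + c + f) + 23 = 19 + c + f)
W(x) = 12167 (W(x) = (19 + x/x + 3)³ = (19 + 1 + 3)³ = 23³ = 12167)
√(W(-160) + 21209) = √(12167 + 21209) = √33376 = 4*√2086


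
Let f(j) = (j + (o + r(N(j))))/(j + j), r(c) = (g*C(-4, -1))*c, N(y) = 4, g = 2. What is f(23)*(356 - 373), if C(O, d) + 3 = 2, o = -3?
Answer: -102/23 ≈ -4.4348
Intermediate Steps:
C(O, d) = -1 (C(O, d) = -3 + 2 = -1)
r(c) = -2*c (r(c) = (2*(-1))*c = -2*c)
f(j) = (-11 + j)/(2*j) (f(j) = (j + (-3 - 2*4))/(j + j) = (j + (-3 - 8))/((2*j)) = (j - 11)*(1/(2*j)) = (-11 + j)*(1/(2*j)) = (-11 + j)/(2*j))
f(23)*(356 - 373) = ((½)*(-11 + 23)/23)*(356 - 373) = ((½)*(1/23)*12)*(-17) = (6/23)*(-17) = -102/23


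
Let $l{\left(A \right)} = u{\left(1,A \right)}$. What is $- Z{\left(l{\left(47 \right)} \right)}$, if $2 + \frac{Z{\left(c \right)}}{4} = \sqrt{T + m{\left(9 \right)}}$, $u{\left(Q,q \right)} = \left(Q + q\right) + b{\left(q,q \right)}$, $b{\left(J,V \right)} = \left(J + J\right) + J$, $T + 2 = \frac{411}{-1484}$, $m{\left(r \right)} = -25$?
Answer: $8 - \frac{2 i \sqrt{15017709}}{371} \approx 8.0 - 20.891 i$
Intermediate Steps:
$T = - \frac{3379}{1484}$ ($T = -2 + \frac{411}{-1484} = -2 + 411 \left(- \frac{1}{1484}\right) = -2 - \frac{411}{1484} = - \frac{3379}{1484} \approx -2.277$)
$b{\left(J,V \right)} = 3 J$ ($b{\left(J,V \right)} = 2 J + J = 3 J$)
$u{\left(Q,q \right)} = Q + 4 q$ ($u{\left(Q,q \right)} = \left(Q + q\right) + 3 q = Q + 4 q$)
$l{\left(A \right)} = 1 + 4 A$
$Z{\left(c \right)} = -8 + \frac{2 i \sqrt{15017709}}{371}$ ($Z{\left(c \right)} = -8 + 4 \sqrt{- \frac{3379}{1484} - 25} = -8 + 4 \sqrt{- \frac{40479}{1484}} = -8 + 4 \frac{i \sqrt{15017709}}{742} = -8 + \frac{2 i \sqrt{15017709}}{371}$)
$- Z{\left(l{\left(47 \right)} \right)} = - (-8 + \frac{2 i \sqrt{15017709}}{371}) = 8 - \frac{2 i \sqrt{15017709}}{371}$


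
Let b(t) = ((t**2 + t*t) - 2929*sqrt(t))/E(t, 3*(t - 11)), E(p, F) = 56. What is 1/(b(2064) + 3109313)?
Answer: 639246020/2084873761088611 + 41006*sqrt(129)/2084873761088611 ≈ 3.0683e-7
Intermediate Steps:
b(t) = -2929*sqrt(t)/56 + t**2/28 (b(t) = ((t**2 + t*t) - 2929*sqrt(t))/56 = ((t**2 + t**2) - 2929*sqrt(t))*(1/56) = (2*t**2 - 2929*sqrt(t))*(1/56) = (-2929*sqrt(t) + 2*t**2)*(1/56) = -2929*sqrt(t)/56 + t**2/28)
1/(b(2064) + 3109313) = 1/((-2929*sqrt(129)/14 + (1/28)*2064**2) + 3109313) = 1/((-2929*sqrt(129)/14 + (1/28)*4260096) + 3109313) = 1/((-2929*sqrt(129)/14 + 1065024/7) + 3109313) = 1/((1065024/7 - 2929*sqrt(129)/14) + 3109313) = 1/(22830215/7 - 2929*sqrt(129)/14)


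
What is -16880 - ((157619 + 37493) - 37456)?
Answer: -174536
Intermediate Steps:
-16880 - ((157619 + 37493) - 37456) = -16880 - (195112 - 37456) = -16880 - 1*157656 = -16880 - 157656 = -174536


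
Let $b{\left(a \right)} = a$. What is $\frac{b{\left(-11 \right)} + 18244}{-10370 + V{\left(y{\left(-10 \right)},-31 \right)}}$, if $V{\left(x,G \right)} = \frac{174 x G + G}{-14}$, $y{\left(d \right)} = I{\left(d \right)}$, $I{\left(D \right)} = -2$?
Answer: $- \frac{255262}{155937} \approx -1.637$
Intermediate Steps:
$y{\left(d \right)} = -2$
$V{\left(x,G \right)} = - \frac{G}{14} - \frac{87 G x}{7}$ ($V{\left(x,G \right)} = \left(174 G x + G\right) \left(- \frac{1}{14}\right) = \left(G + 174 G x\right) \left(- \frac{1}{14}\right) = - \frac{G}{14} - \frac{87 G x}{7}$)
$\frac{b{\left(-11 \right)} + 18244}{-10370 + V{\left(y{\left(-10 \right)},-31 \right)}} = \frac{-11 + 18244}{-10370 - - \frac{31 \left(1 + 174 \left(-2\right)\right)}{14}} = \frac{18233}{-10370 - - \frac{31 \left(1 - 348\right)}{14}} = \frac{18233}{-10370 - \left(- \frac{31}{14}\right) \left(-347\right)} = \frac{18233}{-10370 - \frac{10757}{14}} = \frac{18233}{- \frac{155937}{14}} = 18233 \left(- \frac{14}{155937}\right) = - \frac{255262}{155937}$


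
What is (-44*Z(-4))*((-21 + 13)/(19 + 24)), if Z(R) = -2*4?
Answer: -2816/43 ≈ -65.488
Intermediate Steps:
Z(R) = -8
(-44*Z(-4))*((-21 + 13)/(19 + 24)) = (-44*(-8))*((-21 + 13)/(19 + 24)) = 352*(-8/43) = -2816/43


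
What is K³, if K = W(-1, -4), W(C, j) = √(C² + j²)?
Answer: 17*√17 ≈ 70.093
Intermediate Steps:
K = √17 (K = √((-1)² + (-4)²) = √(1 + 16) = √17 ≈ 4.1231)
K³ = (√17)³ = 17*√17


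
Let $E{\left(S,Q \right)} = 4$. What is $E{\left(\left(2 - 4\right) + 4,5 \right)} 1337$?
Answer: $5348$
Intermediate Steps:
$E{\left(\left(2 - 4\right) + 4,5 \right)} 1337 = 4 \cdot 1337 = 5348$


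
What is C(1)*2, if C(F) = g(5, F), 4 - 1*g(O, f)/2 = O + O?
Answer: -24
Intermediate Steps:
g(O, f) = 8 - 4*O (g(O, f) = 8 - 2*(O + O) = 8 - 4*O)
C(F) = -12 (C(F) = 8 - 4*5 = 8 - 20 = -12)
C(1)*2 = -12*2 = -24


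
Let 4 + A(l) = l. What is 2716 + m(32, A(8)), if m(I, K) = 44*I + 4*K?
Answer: 4140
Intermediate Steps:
A(l) = -4 + l
m(I, K) = 4*K + 44*I
2716 + m(32, A(8)) = 2716 + (4*(-4 + 8) + 44*32) = 2716 + (4*4 + 1408) = 2716 + (16 + 1408) = 2716 + 1424 = 4140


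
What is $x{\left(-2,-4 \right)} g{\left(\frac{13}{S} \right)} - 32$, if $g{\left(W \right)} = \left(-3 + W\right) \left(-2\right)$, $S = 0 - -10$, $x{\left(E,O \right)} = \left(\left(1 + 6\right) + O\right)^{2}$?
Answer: $- \frac{7}{5} \approx -1.4$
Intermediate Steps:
$x{\left(E,O \right)} = \left(7 + O\right)^{2}$
$S = 10$ ($S = 0 + 10 = 10$)
$g{\left(W \right)} = 6 - 2 W$
$x{\left(-2,-4 \right)} g{\left(\frac{13}{S} \right)} - 32 = \left(7 - 4\right)^{2} \left(6 - 2 \cdot \frac{13}{10}\right) - 32 = 3^{2} \left(6 - 2 \cdot 13 \cdot \frac{1}{10}\right) - 32 = 9 \left(6 - \frac{13}{5}\right) - 32 = 9 \cdot \frac{17}{5} - 32 = \frac{153}{5} - 32 = - \frac{7}{5}$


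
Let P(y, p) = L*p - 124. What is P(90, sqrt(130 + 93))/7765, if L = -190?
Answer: -124/7765 - 38*sqrt(223)/1553 ≈ -0.38137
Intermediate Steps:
P(y, p) = -124 - 190*p (P(y, p) = -190*p - 124 = -124 - 190*p)
P(90, sqrt(130 + 93))/7765 = (-124 - 190*sqrt(130 + 93))/7765 = (-124 - 190*sqrt(223))*(1/7765) = -124/7765 - 38*sqrt(223)/1553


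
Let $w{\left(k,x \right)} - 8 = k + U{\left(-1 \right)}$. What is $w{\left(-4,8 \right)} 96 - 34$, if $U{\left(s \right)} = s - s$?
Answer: $350$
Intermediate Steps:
$U{\left(s \right)} = 0$
$w{\left(k,x \right)} = 8 + k$ ($w{\left(k,x \right)} = 8 + \left(k + 0\right) = 8 + k$)
$w{\left(-4,8 \right)} 96 - 34 = \left(8 - 4\right) 96 - 34 = 4 \cdot 96 - 34 = 384 - 34 = 350$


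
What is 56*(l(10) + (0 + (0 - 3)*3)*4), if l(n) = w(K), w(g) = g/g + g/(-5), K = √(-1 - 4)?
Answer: -1960 - 56*I*√5/5 ≈ -1960.0 - 25.044*I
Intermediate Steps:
K = I*√5 (K = √(-5) = I*√5 ≈ 2.2361*I)
w(g) = 1 - g/5 (w(g) = 1 + g*(-⅕) = 1 - g/5)
l(n) = 1 - I*√5/5
56*(l(10) + (0 + (0 - 3)*3)*4) = 56*((1 - I*√5/5) + (0 + (0 - 3)*3)*4) = 56*((1 - I*√5/5) + (0 - 3*3)*4) = 56*((1 - I*√5/5) + (0 - 9)*4) = 56*((1 - I*√5/5) - 9*4) = 56*((1 - I*√5/5) - 36) = 56*(-35 - I*√5/5) = -1960 - 56*I*√5/5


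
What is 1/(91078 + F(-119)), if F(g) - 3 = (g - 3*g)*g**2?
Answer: 1/3461399 ≈ 2.8890e-7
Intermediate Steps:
F(g) = 3 - 2*g**3 (F(g) = 3 + (g - 3*g)*g**2 = 3 + (-2*g)*g**2 = 3 - 2*g**3)
1/(91078 + F(-119)) = 1/(91078 + (3 - 2*(-119)**3)) = 1/(91078 + (3 - 2*(-1685159))) = 1/(91078 + (3 + 3370318)) = 1/(91078 + 3370321) = 1/3461399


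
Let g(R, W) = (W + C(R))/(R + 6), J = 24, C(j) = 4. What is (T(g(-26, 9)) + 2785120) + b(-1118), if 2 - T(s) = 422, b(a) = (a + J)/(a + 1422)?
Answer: 423273853/152 ≈ 2.7847e+6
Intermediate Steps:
b(a) = (24 + a)/(1422 + a) (b(a) = (a + 24)/(a + 1422) = (24 + a)/(1422 + a))
g(R, W) = (4 + W)/(6 + R) (g(R, W) = (W + 4)/(R + 6) = (4 + W)/(6 + R))
T(s) = -420 (T(s) = 2 - 1*422 = 2 - 422 = -420)
(T(g(-26, 9)) + 2785120) + b(-1118) = (-420 + 2785120) + (24 - 1118)/(1422 - 1118) = 2784700 - 1094/304 = 2784700 + (1/304)*(-1094) = 2784700 - 547/152 = 423273853/152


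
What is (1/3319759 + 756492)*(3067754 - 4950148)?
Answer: -4727389938280797026/3319759 ≈ -1.4240e+12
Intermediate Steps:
(1/3319759 + 756492)*(3067754 - 4950148) = (1/3319759 + 756492)*(-1882394) = (2511371125429/3319759)*(-1882394) = -4727389938280797026/3319759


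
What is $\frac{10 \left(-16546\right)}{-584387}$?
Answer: $\frac{165460}{584387} \approx 0.28313$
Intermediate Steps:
$\frac{10 \left(-16546\right)}{-584387} = \left(-165460\right) \left(- \frac{1}{584387}\right) = \frac{165460}{584387}$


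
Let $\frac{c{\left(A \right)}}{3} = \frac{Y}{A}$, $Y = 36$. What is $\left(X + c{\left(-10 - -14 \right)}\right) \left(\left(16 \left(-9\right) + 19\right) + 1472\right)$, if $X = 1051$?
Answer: $1452066$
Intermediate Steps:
$c{\left(A \right)} = \frac{108}{A}$ ($c{\left(A \right)} = 3 \frac{36}{A} = \frac{108}{A}$)
$\left(X + c{\left(-10 - -14 \right)}\right) \left(\left(16 \left(-9\right) + 19\right) + 1472\right) = \left(1051 + \frac{108}{-10 - -14}\right) \left(\left(16 \left(-9\right) + 19\right) + 1472\right) = \left(1051 + \frac{108}{-10 + 14}\right) \left(\left(-144 + 19\right) + 1472\right) = \left(1051 + \frac{108}{4}\right) \left(-125 + 1472\right) = \left(1051 + 108 \cdot \frac{1}{4}\right) 1347 = \left(1051 + 27\right) 1347 = 1078 \cdot 1347 = 1452066$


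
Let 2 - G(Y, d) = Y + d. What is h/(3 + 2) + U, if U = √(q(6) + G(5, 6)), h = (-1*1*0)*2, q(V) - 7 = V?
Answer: 2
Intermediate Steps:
q(V) = 7 + V
G(Y, d) = 2 - Y - d (G(Y, d) = 2 - (Y + d) = 2 + (-Y - d) = 2 - Y - d)
h = 0 (h = -1*0*2 = 0*2 = 0)
U = 2 (U = √((7 + 6) + (2 - 1*5 - 1*6)) = √(13 + (2 - 5 - 6)) = √(13 - 9) = √4 = 2)
h/(3 + 2) + U = 0/(3 + 2) + 2 = 0/5 + 2 = 0*(⅕) + 2 = 0 + 2 = 2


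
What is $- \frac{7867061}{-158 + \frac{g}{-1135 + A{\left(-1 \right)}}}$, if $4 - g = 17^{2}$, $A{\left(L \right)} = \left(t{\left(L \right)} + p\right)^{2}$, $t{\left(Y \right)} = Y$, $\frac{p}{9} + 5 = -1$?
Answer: $\frac{991249686}{19927} \approx 49744.0$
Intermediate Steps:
$p = -54$ ($p = -45 + 9 \left(-1\right) = -45 - 9 = -54$)
$A{\left(L \right)} = \left(-54 + L\right)^{2}$ ($A{\left(L \right)} = \left(L - 54\right)^{2} = \left(-54 + L\right)^{2}$)
$g = -285$ ($g = 4 - 17^{2} = 4 - 289 = -285$)
$- \frac{7867061}{-158 + \frac{g}{-1135 + A{\left(-1 \right)}}} = - \frac{7867061}{-158 - \frac{285}{-1135 + \left(-54 - 1\right)^{2}}} = - \frac{7867061}{-158 - \frac{285}{-1135 + \left(-55\right)^{2}}} = - \frac{7867061}{-158 - \frac{285}{-1135 + 3025}} = - \frac{7867061}{-158 - \frac{285}{1890}} = - \frac{7867061}{-158 - \frac{19}{126}} = - \frac{7867061}{- \frac{19927}{126}} = \left(-7867061\right) \left(- \frac{126}{19927}\right) = \frac{991249686}{19927}$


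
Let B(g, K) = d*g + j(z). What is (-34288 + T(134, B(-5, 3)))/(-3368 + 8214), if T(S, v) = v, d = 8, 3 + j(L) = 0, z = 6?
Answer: -34331/4846 ≈ -7.0844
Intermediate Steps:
j(L) = -3 (j(L) = -3 + 0 = -3)
B(g, K) = -3 + 8*g (B(g, K) = 8*g - 3 = -3 + 8*g)
(-34288 + T(134, B(-5, 3)))/(-3368 + 8214) = (-34288 + (-3 + 8*(-5)))/(-3368 + 8214) = (-34288 + (-3 - 40))/4846 = (-34288 - 43)*(1/4846) = -34331*1/4846 = -34331/4846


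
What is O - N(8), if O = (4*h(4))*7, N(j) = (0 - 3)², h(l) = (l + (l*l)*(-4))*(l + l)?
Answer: -13449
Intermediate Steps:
h(l) = 2*l*(l - 4*l²) (h(l) = (l + l²*(-4))*(2*l) = (l - 4*l²)*(2*l) = 2*l*(l - 4*l²))
N(j) = 9 (N(j) = (-3)² = 9)
O = -13440 (O = (4*(4²*(2 - 8*4)))*7 = (4*(16*(2 - 32)))*7 = (4*(16*(-30)))*7 = (4*(-480))*7 = -1920*7 = -13440)
O - N(8) = -13440 - 1*9 = -13440 - 9 = -13449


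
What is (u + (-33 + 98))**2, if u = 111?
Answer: 30976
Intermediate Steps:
(u + (-33 + 98))**2 = (111 + (-33 + 98))**2 = (111 + 65)**2 = 176**2 = 30976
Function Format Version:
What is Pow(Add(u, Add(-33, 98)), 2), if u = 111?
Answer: 30976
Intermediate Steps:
Pow(Add(u, Add(-33, 98)), 2) = Pow(Add(111, Add(-33, 98)), 2) = Pow(Add(111, 65), 2) = Pow(176, 2) = 30976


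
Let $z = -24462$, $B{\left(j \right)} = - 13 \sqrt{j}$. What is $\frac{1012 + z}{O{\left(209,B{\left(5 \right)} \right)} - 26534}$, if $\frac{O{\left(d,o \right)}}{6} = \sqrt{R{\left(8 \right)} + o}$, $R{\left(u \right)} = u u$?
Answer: $\frac{23450}{26534 - 6 \sqrt{64 - 13 \sqrt{5}}} \approx 0.88495$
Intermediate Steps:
$R{\left(u \right)} = u^{2}$
$O{\left(d,o \right)} = 6 \sqrt{64 + o}$ ($O{\left(d,o \right)} = 6 \sqrt{8^{2} + o} = 6 \sqrt{64 + o}$)
$\frac{1012 + z}{O{\left(209,B{\left(5 \right)} \right)} - 26534} = \frac{1012 - 24462}{6 \sqrt{64 - 13 \sqrt{5}} - 26534} = - \frac{23450}{-26534 + 6 \sqrt{64 - 13 \sqrt{5}}}$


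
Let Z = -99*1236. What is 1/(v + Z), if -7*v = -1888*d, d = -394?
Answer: -7/1600420 ≈ -4.3739e-6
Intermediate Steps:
Z = -122364
v = -743872/7 (v = -(-1888)*(-394)/7 = -⅐*743872 = -743872/7 ≈ -1.0627e+5)
1/(v + Z) = 1/(-743872/7 - 122364) = 1/(-1600420/7) = -7/1600420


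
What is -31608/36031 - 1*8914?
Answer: -321211942/36031 ≈ -8914.9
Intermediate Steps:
-31608/36031 - 1*8914 = -31608*1/36031 - 8914 = -31608/36031 - 8914 = -321211942/36031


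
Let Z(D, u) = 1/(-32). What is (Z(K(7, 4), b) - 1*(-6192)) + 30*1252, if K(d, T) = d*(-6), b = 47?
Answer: 1400063/32 ≈ 43752.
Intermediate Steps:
K(d, T) = -6*d
Z(D, u) = -1/32
(Z(K(7, 4), b) - 1*(-6192)) + 30*1252 = (-1/32 - 1*(-6192)) + 30*1252 = (-1/32 + 6192) + 37560 = 198143/32 + 37560 = 1400063/32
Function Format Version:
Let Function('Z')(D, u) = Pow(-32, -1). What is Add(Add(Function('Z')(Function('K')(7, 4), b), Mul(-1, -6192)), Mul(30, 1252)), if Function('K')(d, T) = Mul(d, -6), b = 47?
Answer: Rational(1400063, 32) ≈ 43752.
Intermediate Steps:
Function('K')(d, T) = Mul(-6, d)
Function('Z')(D, u) = Rational(-1, 32)
Add(Add(Function('Z')(Function('K')(7, 4), b), Mul(-1, -6192)), Mul(30, 1252)) = Add(Add(Rational(-1, 32), Mul(-1, -6192)), Mul(30, 1252)) = Add(Add(Rational(-1, 32), 6192), 37560) = Add(Rational(198143, 32), 37560) = Rational(1400063, 32)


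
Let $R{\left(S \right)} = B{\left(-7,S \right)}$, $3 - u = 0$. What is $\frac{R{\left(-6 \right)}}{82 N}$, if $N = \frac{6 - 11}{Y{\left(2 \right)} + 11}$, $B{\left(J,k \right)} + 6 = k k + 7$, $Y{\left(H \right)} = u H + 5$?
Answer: $- \frac{407}{205} \approx -1.9854$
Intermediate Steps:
$u = 3$ ($u = 3 - 0 = 3 + 0 = 3$)
$Y{\left(H \right)} = 5 + 3 H$ ($Y{\left(H \right)} = 3 H + 5 = 5 + 3 H$)
$B{\left(J,k \right)} = 1 + k^{2}$ ($B{\left(J,k \right)} = -6 + \left(k k + 7\right) = -6 + \left(k^{2} + 7\right) = -6 + \left(7 + k^{2}\right) = 1 + k^{2}$)
$R{\left(S \right)} = 1 + S^{2}$
$N = - \frac{5}{22}$ ($N = \frac{6 - 11}{\left(5 + 3 \cdot 2\right) + 11} = - \frac{5}{\left(5 + 6\right) + 11} = - \frac{5}{11 + 11} = - \frac{5}{22} \approx -0.22727$)
$\frac{R{\left(-6 \right)}}{82 N} = \frac{1 + \left(-6\right)^{2}}{82 \left(- \frac{5}{22}\right)} = \frac{1 + 36}{- \frac{205}{11}} = 37 \left(- \frac{11}{205}\right) = - \frac{407}{205}$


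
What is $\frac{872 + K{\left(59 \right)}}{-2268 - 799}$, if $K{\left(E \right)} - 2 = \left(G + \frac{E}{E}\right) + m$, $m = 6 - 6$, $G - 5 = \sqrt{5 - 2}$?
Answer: $- \frac{880}{3067} - \frac{\sqrt{3}}{3067} \approx -0.28749$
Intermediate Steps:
$G = 5 + \sqrt{3}$ ($G = 5 + \sqrt{5 - 2} = 5 + \sqrt{3} \approx 6.732$)
$m = 0$
$K{\left(E \right)} = 8 + \sqrt{3}$ ($K{\left(E \right)} = 2 + \left(\left(\left(5 + \sqrt{3}\right) + \frac{E}{E}\right) + 0\right) = 2 + \left(\left(\left(5 + \sqrt{3}\right) + 1\right) + 0\right) = 2 + \left(\left(6 + \sqrt{3}\right) + 0\right) = 2 + \left(6 + \sqrt{3}\right) = 8 + \sqrt{3}$)
$\frac{872 + K{\left(59 \right)}}{-2268 - 799} = \frac{872 + \left(8 + \sqrt{3}\right)}{-2268 - 799} = \frac{880 + \sqrt{3}}{-3067} = \left(880 + \sqrt{3}\right) \left(- \frac{1}{3067}\right) = - \frac{880}{3067} - \frac{\sqrt{3}}{3067}$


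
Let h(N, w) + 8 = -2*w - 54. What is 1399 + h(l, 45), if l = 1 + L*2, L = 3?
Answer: 1247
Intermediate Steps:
l = 7 (l = 1 + 3*2 = 1 + 6 = 7)
h(N, w) = -62 - 2*w (h(N, w) = -8 + (-2*w - 54) = -8 + (-54 - 2*w) = -62 - 2*w)
1399 + h(l, 45) = 1399 + (-62 - 2*45) = 1399 + (-62 - 90) = 1399 - 152 = 1247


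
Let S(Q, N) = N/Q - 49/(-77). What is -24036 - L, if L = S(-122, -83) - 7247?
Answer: -22532605/1342 ≈ -16790.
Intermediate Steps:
S(Q, N) = 7/11 + N/Q (S(Q, N) = N/Q - 49*(-1/77) = N/Q + 7/11 = 7/11 + N/Q)
L = -9723707/1342 (L = (7/11 - 83/(-122)) - 7247 = (7/11 - 83*(-1/122)) - 7247 = (7/11 + 83/122) - 7247 = 1767/1342 - 7247 = -9723707/1342 ≈ -7245.7)
-24036 - L = -24036 - 1*(-9723707/1342) = -24036 + 9723707/1342 = -22532605/1342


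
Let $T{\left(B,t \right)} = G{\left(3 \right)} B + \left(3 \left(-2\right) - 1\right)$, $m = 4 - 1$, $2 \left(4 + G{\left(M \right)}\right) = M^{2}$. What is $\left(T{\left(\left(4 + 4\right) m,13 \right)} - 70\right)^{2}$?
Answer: $4225$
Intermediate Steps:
$G{\left(M \right)} = -4 + \frac{M^{2}}{2}$
$m = 3$ ($m = 4 - 1 = 3$)
$T{\left(B,t \right)} = -7 + \frac{B}{2}$ ($T{\left(B,t \right)} = \left(-4 + \frac{3^{2}}{2}\right) B + \left(3 \left(-2\right) - 1\right) = \left(-4 + \frac{1}{2} \cdot 9\right) B - 7 = \left(-4 + \frac{9}{2}\right) B - 7 = \frac{B}{2} - 7 = -7 + \frac{B}{2}$)
$\left(T{\left(\left(4 + 4\right) m,13 \right)} - 70\right)^{2} = \left(\left(-7 + \frac{\left(4 + 4\right) 3}{2}\right) - 70\right)^{2} = \left(\left(-7 + \frac{8 \cdot 3}{2}\right) - 70\right)^{2} = \left(\left(-7 + \frac{1}{2} \cdot 24\right) - 70\right)^{2} = \left(\left(-7 + 12\right) - 70\right)^{2} = \left(5 - 70\right)^{2} = \left(-65\right)^{2} = 4225$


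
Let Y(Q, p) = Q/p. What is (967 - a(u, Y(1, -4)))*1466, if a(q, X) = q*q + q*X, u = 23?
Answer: 1301075/2 ≈ 6.5054e+5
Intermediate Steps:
a(q, X) = q² + X*q
(967 - a(u, Y(1, -4)))*1466 = (967 - 23*(1/(-4) + 23))*1466 = (967 - 23*(1*(-¼) + 23))*1466 = (967 - 23*(-¼ + 23))*1466 = (967 - 23*91/4)*1466 = (967 - 1*2093/4)*1466 = (967 - 2093/4)*1466 = (1775/4)*1466 = 1301075/2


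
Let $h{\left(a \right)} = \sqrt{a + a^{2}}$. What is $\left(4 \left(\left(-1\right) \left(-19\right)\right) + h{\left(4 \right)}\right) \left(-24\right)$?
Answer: $-1824 - 48 \sqrt{5} \approx -1931.3$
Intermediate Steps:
$\left(4 \left(\left(-1\right) \left(-19\right)\right) + h{\left(4 \right)}\right) \left(-24\right) = \left(4 \left(\left(-1\right) \left(-19\right)\right) + \sqrt{4 \left(1 + 4\right)}\right) \left(-24\right) = \left(4 \cdot 19 + \sqrt{4 \cdot 5}\right) \left(-24\right) = \left(76 + \sqrt{20}\right) \left(-24\right) = \left(76 + 2 \sqrt{5}\right) \left(-24\right) = -1824 - 48 \sqrt{5}$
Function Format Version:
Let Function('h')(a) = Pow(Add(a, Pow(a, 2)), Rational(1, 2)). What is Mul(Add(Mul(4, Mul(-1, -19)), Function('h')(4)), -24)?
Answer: Add(-1824, Mul(-48, Pow(5, Rational(1, 2)))) ≈ -1931.3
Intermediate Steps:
Mul(Add(Mul(4, Mul(-1, -19)), Function('h')(4)), -24) = Mul(Add(Mul(4, Mul(-1, -19)), Pow(Mul(4, Add(1, 4)), Rational(1, 2))), -24) = Mul(Add(Mul(4, 19), Pow(Mul(4, 5), Rational(1, 2))), -24) = Mul(Add(76, Pow(20, Rational(1, 2))), -24) = Mul(Add(76, Mul(2, Pow(5, Rational(1, 2)))), -24) = Add(-1824, Mul(-48, Pow(5, Rational(1, 2))))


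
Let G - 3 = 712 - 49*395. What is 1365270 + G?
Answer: 1346630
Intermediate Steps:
G = -18640 (G = 3 + (712 - 49*395) = 3 + (712 - 19355) = 3 - 18643 = -18640)
1365270 + G = 1365270 - 18640 = 1346630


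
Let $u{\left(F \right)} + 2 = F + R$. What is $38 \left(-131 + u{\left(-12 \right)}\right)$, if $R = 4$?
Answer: $-5358$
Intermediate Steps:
$u{\left(F \right)} = 2 + F$ ($u{\left(F \right)} = -2 + \left(F + 4\right) = -2 + \left(4 + F\right) = 2 + F$)
$38 \left(-131 + u{\left(-12 \right)}\right) = 38 \left(-131 + \left(2 - 12\right)\right) = 38 \left(-131 - 10\right) = 38 \left(-141\right) = -5358$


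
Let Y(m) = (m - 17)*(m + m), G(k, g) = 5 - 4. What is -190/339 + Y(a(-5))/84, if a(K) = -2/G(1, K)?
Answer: 817/2373 ≈ 0.34429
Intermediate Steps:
G(k, g) = 1
a(K) = -2 (a(K) = -2/1 = -2*1 = -2)
Y(m) = 2*m*(-17 + m) (Y(m) = (-17 + m)*(2*m) = 2*m*(-17 + m))
-190/339 + Y(a(-5))/84 = -190/339 + (2*(-2)*(-17 - 2))/84 = -190*1/339 + (2*(-2)*(-19))*(1/84) = -190/339 + 76*(1/84) = -190/339 + 19/21 = 817/2373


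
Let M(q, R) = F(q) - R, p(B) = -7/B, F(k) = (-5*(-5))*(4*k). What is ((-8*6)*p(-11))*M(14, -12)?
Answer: -474432/11 ≈ -43130.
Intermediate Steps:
F(k) = 100*k (F(k) = 25*(4*k) = 100*k)
M(q, R) = -R + 100*q (M(q, R) = 100*q - R = -R + 100*q)
((-8*6)*p(-11))*M(14, -12) = ((-8*6)*(-7/(-11)))*(-1*(-12) + 100*14) = ((-2*24)*(-7*(-1/11)))*(12 + 1400) = -48*7/11*1412 = -336/11*1412 = -474432/11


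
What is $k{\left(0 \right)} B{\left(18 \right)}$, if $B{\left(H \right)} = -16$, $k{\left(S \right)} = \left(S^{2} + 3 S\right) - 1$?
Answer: $16$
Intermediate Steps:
$k{\left(S \right)} = -1 + S^{2} + 3 S$
$k{\left(0 \right)} B{\left(18 \right)} = \left(-1 + 0^{2} + 3 \cdot 0\right) \left(-16\right) = \left(-1 + 0 + 0\right) \left(-16\right) = \left(-1\right) \left(-16\right) = 16$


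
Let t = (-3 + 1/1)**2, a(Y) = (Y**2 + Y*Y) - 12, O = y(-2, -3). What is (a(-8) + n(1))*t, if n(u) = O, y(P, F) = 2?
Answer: 472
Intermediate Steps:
O = 2
n(u) = 2
a(Y) = -12 + 2*Y**2 (a(Y) = (Y**2 + Y**2) - 12 = 2*Y**2 - 12 = -12 + 2*Y**2)
t = 4 (t = (-3 + 1)**2 = (-2)**2 = 4)
(a(-8) + n(1))*t = ((-12 + 2*(-8)**2) + 2)*4 = ((-12 + 2*64) + 2)*4 = ((-12 + 128) + 2)*4 = (116 + 2)*4 = 118*4 = 472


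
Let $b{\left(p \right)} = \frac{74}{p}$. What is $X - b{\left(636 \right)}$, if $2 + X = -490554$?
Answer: $- \frac{155996845}{318} \approx -4.9056 \cdot 10^{5}$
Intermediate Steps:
$X = -490556$ ($X = -2 - 490554 = -490556$)
$X - b{\left(636 \right)} = -490556 - \frac{74}{636} = -490556 - 74 \cdot \frac{1}{636} = -490556 - \frac{37}{318} = - \frac{155996845}{318}$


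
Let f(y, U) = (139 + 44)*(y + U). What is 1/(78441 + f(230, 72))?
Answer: 1/133707 ≈ 7.4790e-6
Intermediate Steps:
f(y, U) = 183*U + 183*y (f(y, U) = 183*(U + y) = 183*U + 183*y)
1/(78441 + f(230, 72)) = 1/(78441 + (183*72 + 183*230)) = 1/(78441 + (13176 + 42090)) = 1/(78441 + 55266) = 1/133707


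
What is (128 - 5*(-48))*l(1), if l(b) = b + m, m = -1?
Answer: 0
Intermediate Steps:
l(b) = -1 + b (l(b) = b - 1 = -1 + b)
(128 - 5*(-48))*l(1) = (128 - 5*(-48))*(-1 + 1) = (128 + 240)*0 = 368*0 = 0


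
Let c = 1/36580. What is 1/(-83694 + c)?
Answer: -36580/3061526519 ≈ -1.1948e-5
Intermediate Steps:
c = 1/36580 ≈ 2.7337e-5
1/(-83694 + c) = 1/(-83694 + 1/36580) = 1/(-3061526519/36580) = -36580/3061526519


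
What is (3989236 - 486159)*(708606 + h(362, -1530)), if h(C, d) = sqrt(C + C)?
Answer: 2482301380662 + 7006154*sqrt(181) ≈ 2.4824e+12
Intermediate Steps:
h(C, d) = sqrt(2)*sqrt(C) (h(C, d) = sqrt(2*C) = sqrt(2)*sqrt(C))
(3989236 - 486159)*(708606 + h(362, -1530)) = (3989236 - 486159)*(708606 + sqrt(2)*sqrt(362)) = 3503077*(708606 + 2*sqrt(181)) = 2482301380662 + 7006154*sqrt(181)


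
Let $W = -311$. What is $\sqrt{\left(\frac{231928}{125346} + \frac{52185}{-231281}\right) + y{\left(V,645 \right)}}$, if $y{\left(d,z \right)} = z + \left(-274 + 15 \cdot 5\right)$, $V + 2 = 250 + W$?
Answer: $\frac{\sqrt{94049153747383773414801}}{14495074113} \approx 21.157$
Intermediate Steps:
$V = -63$ ($V = -2 + \left(250 - 311\right) = -2 - 61 = -63$)
$y{\left(d,z \right)} = -199 + z$ ($y{\left(d,z \right)} = z + \left(-274 + 75\right) = z - 199 = -199 + z$)
$\sqrt{\left(\frac{231928}{125346} + \frac{52185}{-231281}\right) + y{\left(V,645 \right)}} = \sqrt{\left(\frac{231928}{125346} + \frac{52185}{-231281}\right) + \left(-199 + 645\right)} = \sqrt{\left(231928 \cdot \frac{1}{125346} + 52185 \left(- \frac{1}{231281}\right)\right) + 446} = \sqrt{\left(\frac{115964}{62673} - \frac{52185}{231281}\right) + 446} = \sqrt{\frac{23549679379}{14495074113} + 446} = \sqrt{\frac{6488352733777}{14495074113}} = \frac{\sqrt{94049153747383773414801}}{14495074113}$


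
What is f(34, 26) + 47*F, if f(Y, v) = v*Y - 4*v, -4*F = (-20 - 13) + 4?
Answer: 4483/4 ≈ 1120.8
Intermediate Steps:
F = 29/4 (F = -((-20 - 13) + 4)/4 = -(-33 + 4)/4 = -¼*(-29) = 29/4 ≈ 7.2500)
f(Y, v) = -4*v + Y*v (f(Y, v) = Y*v - 4*v = -4*v + Y*v)
f(34, 26) + 47*F = 26*(-4 + 34) + 47*(29/4) = 26*30 + 1363/4 = 780 + 1363/4 = 4483/4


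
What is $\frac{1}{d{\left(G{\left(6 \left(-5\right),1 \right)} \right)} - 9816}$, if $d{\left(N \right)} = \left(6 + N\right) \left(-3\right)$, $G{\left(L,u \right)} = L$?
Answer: $- \frac{1}{9744} \approx -0.00010263$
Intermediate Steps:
$d{\left(N \right)} = -18 - 3 N$
$\frac{1}{d{\left(G{\left(6 \left(-5\right),1 \right)} \right)} - 9816} = \frac{1}{\left(-18 - 3 \cdot 6 \left(-5\right)\right) - 9816} = \frac{1}{\left(-18 - -90\right) - 9816} = \frac{1}{\left(-18 + 90\right) - 9816} = \frac{1}{72 - 9816} = \frac{1}{-9744} = - \frac{1}{9744}$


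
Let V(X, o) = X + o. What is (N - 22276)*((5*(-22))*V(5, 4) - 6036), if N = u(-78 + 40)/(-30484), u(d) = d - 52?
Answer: 1192771514211/7621 ≈ 1.5651e+8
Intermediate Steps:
u(d) = -52 + d
N = 45/15242 (N = (-52 + (-78 + 40))/(-30484) = (-52 - 38)*(-1/30484) = -90*(-1/30484) = 45/15242 ≈ 0.0029524)
(N - 22276)*((5*(-22))*V(5, 4) - 6036) = (45/15242 - 22276)*((5*(-22))*(5 + 4) - 6036) = -339530747*(-110*9 - 6036)/15242 = -339530747*(-990 - 6036)/15242 = -339530747/15242*(-7026) = 1192771514211/7621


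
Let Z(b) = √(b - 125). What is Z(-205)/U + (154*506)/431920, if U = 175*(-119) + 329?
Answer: 19481/107980 - I*√330/20496 ≈ 0.18041 - 0.00088631*I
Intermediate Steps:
Z(b) = √(-125 + b)
U = -20496 (U = -20825 + 329 = -20496)
Z(-205)/U + (154*506)/431920 = √(-125 - 205)/(-20496) + (154*506)/431920 = √(-330)*(-1/20496) + 77924*(1/431920) = (I*√330)*(-1/20496) + 19481/107980 = -I*√330/20496 + 19481/107980 = 19481/107980 - I*√330/20496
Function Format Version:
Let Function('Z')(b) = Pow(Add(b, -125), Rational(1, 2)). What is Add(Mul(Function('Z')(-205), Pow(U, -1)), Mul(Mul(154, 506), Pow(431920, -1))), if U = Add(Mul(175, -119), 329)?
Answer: Add(Rational(19481, 107980), Mul(Rational(-1, 20496), I, Pow(330, Rational(1, 2)))) ≈ Add(0.18041, Mul(-0.00088631, I))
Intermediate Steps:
Function('Z')(b) = Pow(Add(-125, b), Rational(1, 2))
U = -20496 (U = Add(-20825, 329) = -20496)
Add(Mul(Function('Z')(-205), Pow(U, -1)), Mul(Mul(154, 506), Pow(431920, -1))) = Add(Mul(Pow(Add(-125, -205), Rational(1, 2)), Pow(-20496, -1)), Mul(Mul(154, 506), Pow(431920, -1))) = Add(Mul(Pow(-330, Rational(1, 2)), Rational(-1, 20496)), Mul(77924, Rational(1, 431920))) = Add(Mul(Mul(I, Pow(330, Rational(1, 2))), Rational(-1, 20496)), Rational(19481, 107980)) = Add(Mul(Rational(-1, 20496), I, Pow(330, Rational(1, 2))), Rational(19481, 107980)) = Add(Rational(19481, 107980), Mul(Rational(-1, 20496), I, Pow(330, Rational(1, 2))))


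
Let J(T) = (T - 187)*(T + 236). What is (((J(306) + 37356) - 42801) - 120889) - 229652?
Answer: -291488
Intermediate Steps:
J(T) = (-187 + T)*(236 + T)
(((J(306) + 37356) - 42801) - 120889) - 229652 = ((((-44132 + 306² + 49*306) + 37356) - 42801) - 120889) - 229652 = ((((-44132 + 93636 + 14994) + 37356) - 42801) - 120889) - 229652 = (((64498 + 37356) - 42801) - 120889) - 229652 = ((101854 - 42801) - 120889) - 229652 = (59053 - 120889) - 229652 = -61836 - 229652 = -291488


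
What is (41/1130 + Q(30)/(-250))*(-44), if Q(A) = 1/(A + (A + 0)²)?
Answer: -10484507/6568125 ≈ -1.5963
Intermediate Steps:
Q(A) = 1/(A + A²)
(41/1130 + Q(30)/(-250))*(-44) = (41/1130 + (1/(30*(1 + 30)))/(-250))*(-44) = (41*(1/1130) + ((1/30)/31)*(-1/250))*(-44) = (41/1130 + ((1/30)*(1/31))*(-1/250))*(-44) = (41/1130 + (1/930)*(-1/250))*(-44) = (41/1130 - 1/232500)*(-44) = (953137/26272500)*(-44) = -10484507/6568125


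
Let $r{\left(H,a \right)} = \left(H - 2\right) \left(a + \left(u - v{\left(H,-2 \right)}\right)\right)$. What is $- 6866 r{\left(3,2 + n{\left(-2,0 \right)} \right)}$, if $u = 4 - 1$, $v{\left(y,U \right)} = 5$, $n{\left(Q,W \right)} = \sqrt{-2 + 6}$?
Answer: $-13732$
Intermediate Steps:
$n{\left(Q,W \right)} = 2$ ($n{\left(Q,W \right)} = \sqrt{4} = 2$)
$u = 3$
$r{\left(H,a \right)} = \left(-2 + H\right) \left(-2 + a\right)$ ($r{\left(H,a \right)} = \left(H - 2\right) \left(a + \left(3 - 5\right)\right) = \left(-2 + H\right) \left(a + \left(3 - 5\right)\right) = \left(-2 + H\right) \left(a - 2\right) = \left(-2 + H\right) \left(-2 + a\right)$)
$- 6866 r{\left(3,2 + n{\left(-2,0 \right)} \right)} = - 6866 \left(4 - 6 - 2 \left(2 + 2\right) + 3 \left(2 + 2\right)\right) = - 6866 \left(4 - 6 - 8 + 3 \cdot 4\right) = - 6866 \left(4 - 6 - 8 + 12\right) = \left(-6866\right) 2 = -13732$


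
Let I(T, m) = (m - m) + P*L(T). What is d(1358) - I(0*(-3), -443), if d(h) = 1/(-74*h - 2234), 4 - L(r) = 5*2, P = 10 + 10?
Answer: 12327119/102726 ≈ 120.00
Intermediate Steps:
P = 20
L(r) = -6 (L(r) = 4 - 5*2 = 4 - 1*10 = 4 - 10 = -6)
I(T, m) = -120 (I(T, m) = (m - m) + 20*(-6) = 0 - 120 = -120)
d(h) = 1/(-2234 - 74*h)
d(1358) - I(0*(-3), -443) = -1/(2234 + 74*1358) - 1*(-120) = -1/(2234 + 100492) + 120 = -1/102726 + 120 = 12327119/102726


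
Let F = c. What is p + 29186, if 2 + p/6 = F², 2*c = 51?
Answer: 66151/2 ≈ 33076.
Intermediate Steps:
c = 51/2 (c = (½)*51 = 51/2 ≈ 25.500)
F = 51/2 ≈ 25.500
p = 7779/2 (p = -12 + 6*(51/2)² = -12 + 6*(2601/4) = -12 + 7803/2 = 7779/2 ≈ 3889.5)
p + 29186 = 7779/2 + 29186 = 66151/2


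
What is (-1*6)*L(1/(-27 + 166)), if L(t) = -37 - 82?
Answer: 714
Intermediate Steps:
L(t) = -119
(-1*6)*L(1/(-27 + 166)) = -1*6*(-119) = -6*(-119) = 714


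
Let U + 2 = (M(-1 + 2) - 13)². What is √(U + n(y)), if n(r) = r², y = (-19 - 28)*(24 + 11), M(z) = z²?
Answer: √2706167 ≈ 1645.0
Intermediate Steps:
U = 142 (U = -2 + ((-1 + 2)² - 13)² = -2 + (1² - 13)² = -2 + (1 - 13)² = -2 + (-12)² = -2 + 144 = 142)
y = -1645 (y = -47*35 = -1645)
√(U + n(y)) = √(142 + (-1645)²) = √(142 + 2706025) = √2706167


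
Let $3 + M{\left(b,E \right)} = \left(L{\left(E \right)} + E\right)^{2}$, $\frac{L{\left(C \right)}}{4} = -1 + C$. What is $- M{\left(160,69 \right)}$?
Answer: $-116278$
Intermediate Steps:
$L{\left(C \right)} = -4 + 4 C$ ($L{\left(C \right)} = 4 \left(-1 + C\right) = -4 + 4 C$)
$M{\left(b,E \right)} = -3 + \left(-4 + 5 E\right)^{2}$ ($M{\left(b,E \right)} = -3 + \left(\left(-4 + 4 E\right) + E\right)^{2} = -3 + \left(-4 + 5 E\right)^{2}$)
$- M{\left(160,69 \right)} = - (-3 + \left(-4 + 5 \cdot 69\right)^{2}) = - (-3 + \left(-4 + 345\right)^{2}) = - (-3 + 341^{2}) = - (-3 + 116281) = \left(-1\right) 116278 = -116278$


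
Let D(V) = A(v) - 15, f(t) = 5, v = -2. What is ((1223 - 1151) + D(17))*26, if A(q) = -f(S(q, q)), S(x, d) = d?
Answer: 1352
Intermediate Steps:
A(q) = -5 (A(q) = -1*5 = -5)
D(V) = -20 (D(V) = -5 - 15 = -20)
((1223 - 1151) + D(17))*26 = ((1223 - 1151) - 20)*26 = (72 - 20)*26 = 52*26 = 1352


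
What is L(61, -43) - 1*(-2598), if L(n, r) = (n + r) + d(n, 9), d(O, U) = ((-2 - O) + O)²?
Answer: 2620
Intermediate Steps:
d(O, U) = 4 (d(O, U) = (-2)² = 4)
L(n, r) = 4 + n + r (L(n, r) = (n + r) + 4 = 4 + n + r)
L(61, -43) - 1*(-2598) = (4 + 61 - 43) - 1*(-2598) = 22 + 2598 = 2620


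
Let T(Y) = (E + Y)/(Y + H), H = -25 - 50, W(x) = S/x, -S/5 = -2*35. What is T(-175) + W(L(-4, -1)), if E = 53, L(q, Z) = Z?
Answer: -43689/125 ≈ -349.51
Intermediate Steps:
S = 350 (S = -(-10)*35 = -5*(-70) = 350)
W(x) = 350/x
H = -75
T(Y) = (53 + Y)/(-75 + Y) (T(Y) = (53 + Y)/(Y - 75) = (53 + Y)/(-75 + Y))
T(-175) + W(L(-4, -1)) = (53 - 175)/(-75 - 175) + 350/(-1) = -122/(-250) + 350*(-1) = -1/250*(-122) - 350 = 61/125 - 350 = -43689/125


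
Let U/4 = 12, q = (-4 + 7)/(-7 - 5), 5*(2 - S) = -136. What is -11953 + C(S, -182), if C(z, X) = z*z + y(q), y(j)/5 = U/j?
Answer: -301509/25 ≈ -12060.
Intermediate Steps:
S = 146/5 (S = 2 - 1/5*(-136) = 2 + 136/5 = 146/5 ≈ 29.200)
q = -1/4 (q = 3/(-12) = 3*(-1/12) = -1/4 ≈ -0.25000)
U = 48 (U = 4*12 = 48)
y(j) = 240/j (y(j) = 5*(48/j) = 240/j)
C(z, X) = -960 + z**2 (C(z, X) = z*z + 240/(-1/4) = z**2 + 240*(-4) = z**2 - 960 = -960 + z**2)
-11953 + C(S, -182) = -11953 + (-960 + (146/5)**2) = -11953 + (-960 + 21316/25) = -11953 - 2684/25 = -301509/25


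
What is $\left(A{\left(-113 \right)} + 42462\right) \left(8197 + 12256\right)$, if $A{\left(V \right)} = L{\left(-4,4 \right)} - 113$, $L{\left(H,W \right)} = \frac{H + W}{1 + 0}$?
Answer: $866164097$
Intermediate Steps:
$L{\left(H,W \right)} = H + W$ ($L{\left(H,W \right)} = \frac{H + W}{1} = \left(H + W\right) 1 = H + W$)
$A{\left(V \right)} = -113$ ($A{\left(V \right)} = \left(-4 + 4\right) - 113 = 0 - 113 = -113$)
$\left(A{\left(-113 \right)} + 42462\right) \left(8197 + 12256\right) = \left(-113 + 42462\right) \left(8197 + 12256\right) = 42349 \cdot 20453 = 866164097$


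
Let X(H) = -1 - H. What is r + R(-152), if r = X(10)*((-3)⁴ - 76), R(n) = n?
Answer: -207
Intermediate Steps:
r = -55 (r = (-1 - 1*10)*((-3)⁴ - 76) = (-1 - 10)*(81 - 76) = -11*5 = -55)
r + R(-152) = -55 - 152 = -207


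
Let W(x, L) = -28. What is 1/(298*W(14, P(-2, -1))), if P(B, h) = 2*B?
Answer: -1/8344 ≈ -0.00011985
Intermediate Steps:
1/(298*W(14, P(-2, -1))) = 1/(298*(-28)) = (1/298)*(-1/28) = -1/8344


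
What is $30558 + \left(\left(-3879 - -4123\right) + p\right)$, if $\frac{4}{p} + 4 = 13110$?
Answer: $\frac{201845508}{6553} \approx 30802.0$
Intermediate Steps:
$p = \frac{2}{6553}$ ($p = \frac{4}{-4 + 13110} = \frac{4}{13106} = 4 \cdot \frac{1}{13106} = \frac{2}{6553} \approx 0.0003052$)
$30558 + \left(\left(-3879 - -4123\right) + p\right) = 30558 + \left(\left(-3879 - -4123\right) + \frac{2}{6553}\right) = 30558 + \left(\left(-3879 + 4123\right) + \frac{2}{6553}\right) = 30558 + \left(244 + \frac{2}{6553}\right) = 30558 + \frac{1598934}{6553} = \frac{201845508}{6553}$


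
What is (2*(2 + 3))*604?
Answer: 6040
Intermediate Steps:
(2*(2 + 3))*604 = (2*5)*604 = 10*604 = 6040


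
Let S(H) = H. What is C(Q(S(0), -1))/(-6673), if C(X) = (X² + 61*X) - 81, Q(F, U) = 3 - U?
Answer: -179/6673 ≈ -0.026825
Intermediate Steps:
C(X) = -81 + X² + 61*X
C(Q(S(0), -1))/(-6673) = (-81 + (3 - 1*(-1))² + 61*(3 - 1*(-1)))/(-6673) = (-81 + (3 + 1)² + 61*(3 + 1))*(-1/6673) = (-81 + 4² + 61*4)*(-1/6673) = (-81 + 16 + 244)*(-1/6673) = 179*(-1/6673) = -179/6673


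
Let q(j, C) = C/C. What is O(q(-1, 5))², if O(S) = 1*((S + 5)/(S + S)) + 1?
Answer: 16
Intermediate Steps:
q(j, C) = 1
O(S) = 1 + (5 + S)/(2*S) (O(S) = 1*((5 + S)/((2*S))) + 1 = 1*((5 + S)*(1/(2*S))) + 1 = 1*((5 + S)/(2*S)) + 1 = (5 + S)/(2*S) + 1 = 1 + (5 + S)/(2*S))
O(q(-1, 5))² = ((½)*(5 + 3*1)/1)² = ((½)*1*(5 + 3))² = ((½)*1*8)² = 4² = 16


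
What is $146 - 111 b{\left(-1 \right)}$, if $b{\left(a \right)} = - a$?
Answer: $35$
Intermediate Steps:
$146 - 111 b{\left(-1 \right)} = 146 - 111 \left(\left(-1\right) \left(-1\right)\right) = 146 - 111 = 35$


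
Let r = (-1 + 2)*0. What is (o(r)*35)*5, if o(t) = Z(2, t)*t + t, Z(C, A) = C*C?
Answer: 0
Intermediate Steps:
Z(C, A) = C²
r = 0 (r = 1*0 = 0)
o(t) = 5*t (o(t) = 2²*t + t = 4*t + t = 5*t)
(o(r)*35)*5 = ((5*0)*35)*5 = (0*35)*5 = 0*5 = 0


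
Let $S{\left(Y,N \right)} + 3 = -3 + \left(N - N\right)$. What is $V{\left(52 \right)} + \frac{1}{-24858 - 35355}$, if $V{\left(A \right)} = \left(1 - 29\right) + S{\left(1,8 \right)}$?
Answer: $- \frac{2047243}{60213} \approx -34.0$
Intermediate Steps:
$S{\left(Y,N \right)} = -6$ ($S{\left(Y,N \right)} = -3 + \left(-3 + \left(N - N\right)\right) = -3 + \left(-3 + 0\right) = -3 - 3 = -6$)
$V{\left(A \right)} = -34$ ($V{\left(A \right)} = \left(1 - 29\right) - 6 = -28 - 6 = -34$)
$V{\left(52 \right)} + \frac{1}{-24858 - 35355} = -34 + \frac{1}{-24858 - 35355} = -34 + \frac{1}{-60213} = -34 - \frac{1}{60213} = - \frac{2047243}{60213}$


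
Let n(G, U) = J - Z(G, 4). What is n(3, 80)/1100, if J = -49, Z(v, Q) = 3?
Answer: -13/275 ≈ -0.047273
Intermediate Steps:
n(G, U) = -52 (n(G, U) = -49 - 1*3 = -49 - 3 = -52)
n(3, 80)/1100 = -52/1100 = -52*1/1100 = -13/275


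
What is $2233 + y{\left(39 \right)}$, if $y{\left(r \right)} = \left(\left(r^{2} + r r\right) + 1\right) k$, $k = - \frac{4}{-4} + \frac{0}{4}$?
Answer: $5276$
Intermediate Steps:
$k = 1$ ($k = \left(-4\right) \left(- \frac{1}{4}\right) + 0 \cdot \frac{1}{4} = 1 + 0 = 1$)
$y{\left(r \right)} = 1 + 2 r^{2}$ ($y{\left(r \right)} = \left(\left(r^{2} + r r\right) + 1\right) 1 = \left(\left(r^{2} + r^{2}\right) + 1\right) 1 = \left(2 r^{2} + 1\right) 1 = \left(1 + 2 r^{2}\right) 1 = 1 + 2 r^{2}$)
$2233 + y{\left(39 \right)} = 2233 + \left(1 + 2 \cdot 39^{2}\right) = 2233 + \left(1 + 2 \cdot 1521\right) = 2233 + \left(1 + 3042\right) = 2233 + 3043 = 5276$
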